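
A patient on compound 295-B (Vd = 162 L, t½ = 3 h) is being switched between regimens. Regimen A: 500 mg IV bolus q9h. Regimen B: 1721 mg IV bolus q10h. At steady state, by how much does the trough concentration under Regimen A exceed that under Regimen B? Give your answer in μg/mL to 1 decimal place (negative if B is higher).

Regimen A: f = (1/2)^(9/3) ≈ 0.1250; Cmin,ss = (500/162)·f/(1−f) ≈ 0.441 μg/mL.
Regimen B: f = (1/2)^(10/3) ≈ 0.0992; Cmin,ss = (1721/162)·f/(1−f) ≈ 1.170 μg/mL.
Difference ≈ 0.441 − 1.170 ≈ -0.729 μg/mL.

-0.7 μg/mL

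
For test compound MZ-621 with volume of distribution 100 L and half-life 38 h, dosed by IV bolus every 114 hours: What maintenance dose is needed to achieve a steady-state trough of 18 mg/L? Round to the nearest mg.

12600 mg

τ/t½ = 114/38 ≈ 3, so f = (1/2)^(114/38) ≈ 0.125000.
Cmin,ss = (D/Vd)·f/(1−f), so D = Cmin,ss·Vd·(1−f)/f.
D = 18 × 100 × (1−f)/f ≈ 18 × 100 × 7.00000 ≈ 12600.00 mg.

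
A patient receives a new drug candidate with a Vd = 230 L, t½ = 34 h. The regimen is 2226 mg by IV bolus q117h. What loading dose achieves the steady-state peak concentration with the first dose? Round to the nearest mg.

f = (1/2)^(117/34) ≈ 0.092067; accumulation ratio R = 1/(1−f) ≈ 1.10140.
Loading dose to hit Cmax,ss on first dose: D_load = D_maint·R ≈ 2226 × 1.10140 ≈ 2451.72 mg.

2452 mg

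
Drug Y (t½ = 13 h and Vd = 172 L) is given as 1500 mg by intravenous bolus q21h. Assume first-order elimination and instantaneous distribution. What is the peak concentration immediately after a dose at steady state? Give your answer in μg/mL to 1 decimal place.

12.9 μg/mL

Over one 21-h interval, 21/13 ≈ 1.6154 half-lives elapse, leaving f ≈ 0.3264 of each dose.
At steady state, accumulation factor R = 1/(1 − e^(−kτ)) ≈ 1.4846.
Each bolus raises the concentration by D/Vd = 1500/172 ≈ 8.721 μg/mL.
Steady-state peak Cmax,ss = C₀·R ≈ 8.721 × 1.4846 ≈ 12.947 μg/mL.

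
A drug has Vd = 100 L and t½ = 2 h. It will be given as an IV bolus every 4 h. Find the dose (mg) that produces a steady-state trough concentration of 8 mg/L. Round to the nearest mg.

τ/t½ = 4/2 ≈ 2, so f = (1/2)^(4/2) ≈ 0.250000.
Cmin,ss = (D/Vd)·f/(1−f), so D = Cmin,ss·Vd·(1−f)/f.
D = 8 × 100 × (1−f)/f ≈ 8 × 100 × 3.00000 ≈ 2400.00 mg.

2400 mg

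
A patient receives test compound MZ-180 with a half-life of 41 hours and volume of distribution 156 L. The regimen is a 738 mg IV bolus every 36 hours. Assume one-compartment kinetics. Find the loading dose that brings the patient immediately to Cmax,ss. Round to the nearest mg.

1619 mg

f = (1/2)^(36/41) ≈ 0.544103; accumulation ratio R = 1/(1−f) ≈ 2.19348.
Loading dose to hit Cmax,ss on first dose: D_load = D_maint·R ≈ 738 × 2.19348 ≈ 1618.79 mg.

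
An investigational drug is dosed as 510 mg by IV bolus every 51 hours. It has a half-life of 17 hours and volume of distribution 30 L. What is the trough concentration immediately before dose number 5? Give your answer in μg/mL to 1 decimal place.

f = (1/2)^(τ/t½) = (1/2)^(51/17) ≈ 0.1250.
C₀ = D/Vd = 510/30 ≈ 17.000 μg/mL.
Before the 5th dose, 4 doses have been given. Superposition: Cmin = C₀·(f + f² + … + f^4).
≈ 17.000 × (0.1250 + 0.0156 + 0.0020 + 0.0002) ≈ 17.000 × 0.1428 ≈ 2.428 μg/mL.

2.4 μg/mL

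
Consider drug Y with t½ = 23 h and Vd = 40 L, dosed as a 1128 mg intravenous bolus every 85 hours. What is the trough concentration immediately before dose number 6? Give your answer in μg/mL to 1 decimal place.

2.4 μg/mL

f = (1/2)^(τ/t½) = (1/2)^(85/23) ≈ 0.0772.
C₀ = D/Vd = 1128/40 ≈ 28.200 μg/mL.
Before the 6th dose, 5 doses have been given. Superposition: Cmin = C₀·(f + f² + … + f^5).
≈ 28.200 × (0.0772 + 0.0060 + 0.0005 + 0.0000 + 0.0000) ≈ 28.200 × 0.0837 ≈ 2.360 μg/mL.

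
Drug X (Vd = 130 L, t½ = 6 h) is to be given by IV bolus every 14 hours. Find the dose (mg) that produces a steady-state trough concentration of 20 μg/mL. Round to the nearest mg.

τ/t½ = 14/6 ≈ 2.3333, so f = (1/2)^(14/6) ≈ 0.198425.
Cmin,ss = (D/Vd)·f/(1−f), so D = Cmin,ss·Vd·(1−f)/f.
D = 20 × 130 × (1−f)/f ≈ 20 × 130 × 4.03969 ≈ 10503.19 mg.

10503 mg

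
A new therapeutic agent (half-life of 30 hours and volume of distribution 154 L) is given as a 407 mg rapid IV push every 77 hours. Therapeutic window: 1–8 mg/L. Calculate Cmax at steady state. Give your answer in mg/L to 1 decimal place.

3.2 mg/L

k = ln2/t½ = ln2/30 ≈ 0.023105 h⁻¹; fraction remaining f = e^(−kτ) = e^(−0.023105×77) ≈ 0.1688.
At steady state, accumulation factor R = 1/(1 − e^(−kτ)) ≈ 1.2031.
Each bolus raises the concentration by D/Vd = 407/154 ≈ 2.643 mg/L.
Steady-state peak Cmax,ss = C₀·R ≈ 2.643 × 1.2031 ≈ 3.180 mg/L.
Peak 3.2 mg/L vs MTC 8 mg/L: below toxic threshold.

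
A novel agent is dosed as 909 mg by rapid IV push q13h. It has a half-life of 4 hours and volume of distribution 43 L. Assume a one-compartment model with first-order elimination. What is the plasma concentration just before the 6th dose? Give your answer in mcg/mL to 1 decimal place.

2.5 mcg/mL

f = (1/2)^(τ/t½) = (1/2)^(13/4) ≈ 0.1051.
C₀ = D/Vd = 909/43 ≈ 21.140 mcg/mL.
Before the 6th dose, 5 doses have been given. Superposition: Cmin = C₀·(f + f² + … + f^5).
≈ 21.140 × (0.1051 + 0.0110 + 0.0012 + 0.0001 + 0.0000) ≈ 21.140 × 0.1174 ≈ 2.482 mcg/mL.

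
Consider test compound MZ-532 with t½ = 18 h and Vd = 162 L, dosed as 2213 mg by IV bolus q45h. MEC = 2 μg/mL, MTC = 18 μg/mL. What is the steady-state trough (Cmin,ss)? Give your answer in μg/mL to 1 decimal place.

2.9 μg/mL

k = ln2/t½ = ln2/18 ≈ 0.038508 h⁻¹; fraction remaining f = e^(−kτ) = e^(−0.038508×45) ≈ 0.1768.
Single-dose peak C₀ = D/Vd = 2213/162 ≈ 13.660 μg/mL.
Steady-state trough Cmin,ss = C₀·f/(1−f) ≈ 13.660 × 0.1768/0.8232 ≈ 2.934 μg/mL.
Trough 2.9 μg/mL vs MEC 2 μg/mL: adequate.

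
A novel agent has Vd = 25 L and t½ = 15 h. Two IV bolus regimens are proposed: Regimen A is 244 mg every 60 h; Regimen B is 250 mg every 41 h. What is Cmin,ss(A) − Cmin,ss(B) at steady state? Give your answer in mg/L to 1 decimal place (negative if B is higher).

-1.1 mg/L

Regimen A: f = (1/2)^(60/15) ≈ 0.0625; Cmin,ss = (244/25)·f/(1−f) ≈ 0.651 mg/L.
Regimen B: f = (1/2)^(41/15) ≈ 0.1504; Cmin,ss = (250/25)·f/(1−f) ≈ 1.770 mg/L.
Difference ≈ 0.651 − 1.770 ≈ -1.119 mg/L.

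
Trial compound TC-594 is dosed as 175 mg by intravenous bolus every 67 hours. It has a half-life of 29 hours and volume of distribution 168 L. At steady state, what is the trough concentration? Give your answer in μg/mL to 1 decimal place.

0.3 μg/mL

k = ln2/t½ = ln2/29 ≈ 0.023902 h⁻¹; fraction remaining f = e^(−kτ) = e^(−0.023902×67) ≈ 0.2016.
Each bolus raises the concentration by D/Vd = 175/168 ≈ 1.042 μg/mL.
Steady-state trough Cmin,ss = C₀·f/(1−f) ≈ 1.042 × 0.2016/0.7984 ≈ 0.263 μg/mL.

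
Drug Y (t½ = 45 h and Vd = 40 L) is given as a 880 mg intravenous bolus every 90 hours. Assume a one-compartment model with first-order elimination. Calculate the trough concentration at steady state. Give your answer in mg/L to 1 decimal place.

The dosing interval is 2 half-lives, so f = 2^(−2) = 0.25.
At steady state, R = 1/(1 − 0.25) = 4/3.
Single-dose peak C₀ = D/Vd = 880/40 = 22 mg/L.
Steady-state peak Cmax,ss = C₀·R = 22 × 4/3 ≈ 29.333 mg/L.
Steady-state trough Cmin,ss = Cmax,ss·f ≈ 29.333 × 0.25 ≈ 7.333 mg/L.

7.3 mg/L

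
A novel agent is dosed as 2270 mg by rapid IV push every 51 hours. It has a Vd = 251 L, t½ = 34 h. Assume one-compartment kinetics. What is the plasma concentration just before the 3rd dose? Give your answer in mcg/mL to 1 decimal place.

f = (1/2)^(τ/t½) = (1/2)^(51/34) ≈ 0.3536.
C₀ = D/Vd = 2270/251 ≈ 9.044 mcg/mL.
Before the 3rd dose, 2 doses have been given. Superposition: Cmin = C₀·(f + f²).
≈ 9.044 × (0.3536 + 0.1250) ≈ 9.044 × 0.4786 ≈ 4.328 mcg/mL.

4.3 mcg/mL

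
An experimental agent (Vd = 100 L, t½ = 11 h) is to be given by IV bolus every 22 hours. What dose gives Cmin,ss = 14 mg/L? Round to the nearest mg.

τ/t½ = 22/11 ≈ 2, so f = (1/2)^(22/11) ≈ 0.250000.
Cmin,ss = (D/Vd)·f/(1−f), so D = Cmin,ss·Vd·(1−f)/f.
D = 14 × 100 × (1−f)/f ≈ 14 × 100 × 3.00000 ≈ 4200.00 mg.

4200 mg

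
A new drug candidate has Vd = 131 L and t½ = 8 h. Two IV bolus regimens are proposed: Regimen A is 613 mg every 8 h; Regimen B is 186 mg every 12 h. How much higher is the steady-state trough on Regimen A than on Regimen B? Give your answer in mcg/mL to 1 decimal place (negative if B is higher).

Regimen A: f = (1/2)^(8/8) ≈ 0.5000; Cmin,ss = (613/131)·f/(1−f) ≈ 4.679 mcg/mL.
Regimen B: f = (1/2)^(12/8) ≈ 0.3536; Cmin,ss = (186/131)·f/(1−f) ≈ 0.777 mcg/mL.
Difference ≈ 4.679 − 0.777 ≈ 3.902 mcg/mL.

3.9 mcg/mL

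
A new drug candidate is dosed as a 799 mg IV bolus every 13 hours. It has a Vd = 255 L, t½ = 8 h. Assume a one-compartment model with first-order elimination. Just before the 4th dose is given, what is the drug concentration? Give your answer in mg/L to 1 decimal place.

f = (1/2)^(τ/t½) = (1/2)^(13/8) ≈ 0.3242.
C₀ = D/Vd = 799/255 ≈ 3.133 mg/L.
Before the 4th dose, 3 doses have been given. Superposition: Cmin = C₀·(f + f² + … + f^3).
≈ 3.133 × (0.3242 + 0.1051 + 0.0341) ≈ 3.133 × 0.4634 ≈ 1.452 mg/L.

1.5 mg/L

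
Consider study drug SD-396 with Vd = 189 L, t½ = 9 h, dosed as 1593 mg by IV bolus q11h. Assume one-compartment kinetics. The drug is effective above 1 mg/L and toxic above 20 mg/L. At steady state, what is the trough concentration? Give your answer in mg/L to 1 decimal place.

τ/t½ = 11/9 ≈ 1.2222, so fraction remaining f = (1/2)^(11/9) ≈ 0.4286.
At steady state, accumulation factor R = 1/(1 − e^(−kτ)) ≈ 1.7501.
Single-dose peak C₀ = D/Vd = 1593/189 ≈ 8.429 mg/L.
Steady-state peak Cmax,ss = C₀·R ≈ 8.429 × 1.7501 ≈ 14.752 mg/L.
Steady-state trough Cmin,ss = Cmax,ss·f ≈ 14.752 × 0.4286 ≈ 6.323 mg/L.
Trough 6.3 mg/L vs MEC 1 mg/L: adequate.

6.3 mg/L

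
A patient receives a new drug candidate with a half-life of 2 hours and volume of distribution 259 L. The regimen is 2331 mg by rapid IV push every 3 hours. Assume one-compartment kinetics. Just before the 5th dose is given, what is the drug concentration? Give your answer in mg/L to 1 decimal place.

4.8 mg/L

f = (1/2)^(τ/t½) = (1/2)^(3/2) ≈ 0.3536.
C₀ = D/Vd = 2331/259 ≈ 9.000 mg/L.
Before the 5th dose, 4 doses have been given. Superposition: Cmin = C₀·(f + f² + … + f^4).
≈ 9.000 × (0.3536 + 0.1250 + 0.0442 + 0.0156) ≈ 9.000 × 0.5384 ≈ 4.846 mg/L.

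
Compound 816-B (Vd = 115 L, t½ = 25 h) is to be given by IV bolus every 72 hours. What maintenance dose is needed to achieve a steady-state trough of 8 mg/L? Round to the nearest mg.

5853 mg

τ/t½ = 72/25 ≈ 2.88, so f = (1/2)^(72/25) ≈ 0.135842.
Cmin,ss = (D/Vd)·f/(1−f), so D = Cmin,ss·Vd·(1−f)/f.
D = 8 × 115 × (1−f)/f ≈ 8 × 115 × 6.36149 ≈ 5852.57 mg.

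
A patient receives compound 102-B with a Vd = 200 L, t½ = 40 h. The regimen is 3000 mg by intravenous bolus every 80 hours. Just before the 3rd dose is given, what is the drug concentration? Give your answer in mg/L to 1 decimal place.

4.7 mg/L

f = (1/2)^(τ/t½) = (1/2)^(80/40) ≈ 0.2500.
C₀ = D/Vd = 3000/200 ≈ 15.000 mg/L.
Before the 3rd dose, 2 doses have been given. Superposition: Cmin = C₀·(f + f²).
≈ 15.000 × (0.2500 + 0.0625) ≈ 15.000 × 0.3125 ≈ 4.688 mg/L.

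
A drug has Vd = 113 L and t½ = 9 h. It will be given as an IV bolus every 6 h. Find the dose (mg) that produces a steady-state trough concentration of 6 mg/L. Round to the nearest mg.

τ/t½ = 6/9 ≈ 0.66667, so f = (1/2)^(6/9) ≈ 0.629961.
Cmin,ss = (D/Vd)·f/(1−f), so D = Cmin,ss·Vd·(1−f)/f.
D = 6 × 113 × (1−f)/f ≈ 6 × 113 × 0.58740 ≈ 398.26 mg.

398 mg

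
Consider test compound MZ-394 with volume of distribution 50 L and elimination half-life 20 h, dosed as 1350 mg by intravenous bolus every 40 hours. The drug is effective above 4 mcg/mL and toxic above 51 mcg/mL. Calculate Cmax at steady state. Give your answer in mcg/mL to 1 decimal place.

τ = 40 h = 2 half-lives, so f = (1/2)^2 = 0.25.
Accumulation ratio R = 1/(1 − f) = 1/0.75 = 4/3.
Single-dose peak C₀ = D/Vd = 1350/50 = 27 mcg/mL.
Steady-state peak Cmax,ss = C₀·R = 27 × 4/3 ≈ 36.000 mcg/mL.
Peak 36.0 mcg/mL vs MTC 51 mcg/mL: below toxic threshold.

36.0 mcg/mL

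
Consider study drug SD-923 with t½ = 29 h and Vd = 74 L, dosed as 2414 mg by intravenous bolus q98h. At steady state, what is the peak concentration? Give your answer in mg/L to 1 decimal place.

36.1 mg/L

Over one 98-h interval, 98/29 ≈ 3.3793 half-lives elapse, leaving f ≈ 0.0961 of each dose.
Accumulation ratio R = 1/(1 − f) ≈ 1/0.9039 ≈ 1.1063.
Each bolus raises the concentration by D/Vd = 2414/74 ≈ 32.622 mg/L.
Steady-state peak Cmax,ss = C₀·R ≈ 32.622 × 1.1063 ≈ 36.090 mg/L.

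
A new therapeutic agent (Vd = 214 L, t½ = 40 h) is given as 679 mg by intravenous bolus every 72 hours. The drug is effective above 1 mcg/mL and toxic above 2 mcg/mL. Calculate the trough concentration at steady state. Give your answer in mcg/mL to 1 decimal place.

1.3 mcg/mL

Over one 72-h interval, 72/40 ≈ 1.8 half-lives elapse, leaving f ≈ 0.2872 of each dose.
Accumulation ratio R = 1/(1 − f) ≈ 1/0.7128 ≈ 1.4029.
Single-dose peak C₀ = D/Vd = 679/214 ≈ 3.173 mcg/mL.
Cmax,ss = C₀/(1 − f) ≈ 3.173/0.7128 ≈ 4.451 mcg/mL.
Steady-state trough Cmin,ss = Cmax,ss·f ≈ 4.451 × 0.2872 ≈ 1.278 mcg/mL.
Trough 1.3 mcg/mL vs MEC 1 mcg/mL: adequate.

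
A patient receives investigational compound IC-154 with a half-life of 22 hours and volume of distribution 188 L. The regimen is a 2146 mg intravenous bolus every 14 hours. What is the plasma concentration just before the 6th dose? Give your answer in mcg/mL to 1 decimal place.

18.3 mcg/mL

f = (1/2)^(τ/t½) = (1/2)^(14/22) ≈ 0.6433.
C₀ = D/Vd = 2146/188 ≈ 11.415 mcg/mL.
Before the 6th dose, 5 doses have been given. Superposition: Cmin = C₀·(f + f² + … + f^5).
≈ 11.415 × (0.6433 + 0.4138 + 0.2662 + 0.1713 + 0.1102) ≈ 11.415 × 1.6048 ≈ 18.319 mcg/mL.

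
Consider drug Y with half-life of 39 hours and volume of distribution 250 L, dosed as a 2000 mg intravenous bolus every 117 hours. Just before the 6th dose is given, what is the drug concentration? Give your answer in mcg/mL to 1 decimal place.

f = (1/2)^(τ/t½) = (1/2)^(117/39) ≈ 0.1250.
C₀ = D/Vd = 2000/250 ≈ 8.000 mcg/mL.
Before the 6th dose, 5 doses have been given. Superposition: Cmin = C₀·(f + f² + … + f^5).
≈ 8.000 × (0.1250 + 0.0156 + 0.0020 + 0.0002 + 0.0000) ≈ 8.000 × 0.1428 ≈ 1.142 mcg/mL.

1.1 mcg/mL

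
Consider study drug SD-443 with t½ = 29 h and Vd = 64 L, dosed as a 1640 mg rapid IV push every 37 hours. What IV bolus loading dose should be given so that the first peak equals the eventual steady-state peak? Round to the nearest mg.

f = (1/2)^(37/29) ≈ 0.412978; accumulation ratio R = 1/(1−f) ≈ 1.70351.
Loading dose to hit Cmax,ss on first dose: D_load = D_maint·R ≈ 1640 × 1.70351 ≈ 2793.76 mg.

2794 mg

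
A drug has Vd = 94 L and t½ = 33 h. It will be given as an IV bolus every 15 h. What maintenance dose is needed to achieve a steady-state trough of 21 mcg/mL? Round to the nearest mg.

731 mg

τ/t½ = 15/33 ≈ 0.45455, so f = (1/2)^(15/33) ≈ 0.729740.
Cmin,ss = (D/Vd)·f/(1−f), so D = Cmin,ss·Vd·(1−f)/f.
D = 21 × 94 × (1−f)/f ≈ 21 × 94 × 0.37035 ≈ 731.07 mg.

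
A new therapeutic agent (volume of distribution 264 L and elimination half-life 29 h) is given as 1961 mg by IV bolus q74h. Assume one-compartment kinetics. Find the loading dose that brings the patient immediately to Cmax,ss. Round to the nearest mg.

f = (1/2)^(74/29) ≈ 0.170551; accumulation ratio R = 1/(1−f) ≈ 1.20562.
Loading dose to hit Cmax,ss on first dose: D_load = D_maint·R ≈ 1961 × 1.20562 ≈ 2364.22 mg.

2364 mg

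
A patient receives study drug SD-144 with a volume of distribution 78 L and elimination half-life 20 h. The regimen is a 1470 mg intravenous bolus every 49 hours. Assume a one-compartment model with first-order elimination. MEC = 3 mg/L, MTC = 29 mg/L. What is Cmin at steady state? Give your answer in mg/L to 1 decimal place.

Over one 49-h interval, 49/20 ≈ 2.45 half-lives elapse, leaving f ≈ 0.1830 of each dose.
Single-dose peak C₀ = D/Vd = 1470/78 ≈ 18.846 mg/L.
Steady-state trough Cmin,ss = C₀·f/(1−f) ≈ 18.846 × 0.1830/0.8170 ≈ 4.221 mg/L.
Trough 4.2 mg/L vs MEC 3 mg/L: adequate.

4.2 mg/L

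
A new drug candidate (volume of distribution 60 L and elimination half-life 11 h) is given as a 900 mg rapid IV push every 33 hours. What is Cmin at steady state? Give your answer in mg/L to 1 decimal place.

τ = 33 h = 3 half-lives, so f = (1/2)^3 = 0.125.
At steady state, R = 1/(1 − 0.125) = 8/7.
Single-dose peak C₀ = D/Vd = 900/60 = 15 mg/L.
Steady-state peak Cmax,ss = C₀·R = 15 × 8/7 ≈ 17.143 mg/L.
Steady-state trough Cmin,ss = Cmax,ss·f ≈ 17.143 × 0.125 ≈ 2.143 mg/L.

2.1 mg/L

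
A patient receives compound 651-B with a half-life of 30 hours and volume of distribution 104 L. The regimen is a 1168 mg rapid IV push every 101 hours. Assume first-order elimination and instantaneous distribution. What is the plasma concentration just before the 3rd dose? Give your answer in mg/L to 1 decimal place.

f = (1/2)^(τ/t½) = (1/2)^(101/30) ≈ 0.0969.
C₀ = D/Vd = 1168/104 ≈ 11.231 mg/L.
Before the 3rd dose, 2 doses have been given. Superposition: Cmin = C₀·(f + f²).
≈ 11.231 × (0.0969 + 0.0094) ≈ 11.231 × 0.1063 ≈ 1.194 mg/L.

1.2 mg/L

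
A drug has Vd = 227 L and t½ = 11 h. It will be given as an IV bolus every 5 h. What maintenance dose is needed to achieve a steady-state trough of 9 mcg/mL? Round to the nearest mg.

757 mg

τ/t½ = 5/11 ≈ 0.45455, so f = (1/2)^(5/11) ≈ 0.729740.
Cmin,ss = (D/Vd)·f/(1−f), so D = Cmin,ss·Vd·(1−f)/f.
D = 9 × 227 × (1−f)/f ≈ 9 × 227 × 0.37035 ≈ 756.63 mg.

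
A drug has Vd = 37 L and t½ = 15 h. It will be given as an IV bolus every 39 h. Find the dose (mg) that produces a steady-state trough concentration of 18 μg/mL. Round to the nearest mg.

3372 mg

τ/t½ = 39/15 ≈ 2.6, so f = (1/2)^(39/15) ≈ 0.164938.
Cmin,ss = (D/Vd)·f/(1−f), so D = Cmin,ss·Vd·(1−f)/f.
D = 18 × 37 × (1−f)/f ≈ 18 × 37 × 5.06288 ≈ 3371.88 mg.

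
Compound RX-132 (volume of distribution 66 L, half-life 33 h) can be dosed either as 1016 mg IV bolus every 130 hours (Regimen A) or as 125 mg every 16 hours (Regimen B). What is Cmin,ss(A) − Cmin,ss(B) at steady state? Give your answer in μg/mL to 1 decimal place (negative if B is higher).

-3.7 μg/mL

Regimen A: f = (1/2)^(130/33) ≈ 0.0652; Cmin,ss = (1016/66)·f/(1−f) ≈ 1.074 μg/mL.
Regimen B: f = (1/2)^(16/33) ≈ 0.7146; Cmin,ss = (125/66)·f/(1−f) ≈ 4.742 μg/mL.
Difference ≈ 1.074 − 4.742 ≈ -3.668 μg/mL.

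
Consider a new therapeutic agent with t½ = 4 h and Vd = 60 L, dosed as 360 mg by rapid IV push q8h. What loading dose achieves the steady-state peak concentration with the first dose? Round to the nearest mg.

f = (1/2)^(8/4) ≈ 0.250000; accumulation ratio R = 1/(1−f) ≈ 1.33333.
Loading dose to hit Cmax,ss on first dose: D_load = D_maint·R ≈ 360 × 1.33333 ≈ 480.00 mg.

480 mg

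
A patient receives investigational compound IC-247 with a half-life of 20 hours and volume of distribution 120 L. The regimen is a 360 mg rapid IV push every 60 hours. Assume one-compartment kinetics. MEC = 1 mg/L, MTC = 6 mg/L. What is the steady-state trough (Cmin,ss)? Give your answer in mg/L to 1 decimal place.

The dosing interval is 3 half-lives, so f = 2^(−3) = 0.125.
Accumulation ratio R = 1/(1 − f) = 1/0.875 = 8/7.
Single-dose peak C₀ = D/Vd = 360/120 = 3 mg/L.
Steady-state peak Cmax,ss = C₀·R = 3 × 8/7 ≈ 3.429 mg/L.
Steady-state trough Cmin,ss = Cmax,ss·f ≈ 3.429 × 0.125 ≈ 0.429 mg/L.
Trough 0.4 mg/L vs MEC 1 mg/L: subtherapeutic.

0.4 mg/L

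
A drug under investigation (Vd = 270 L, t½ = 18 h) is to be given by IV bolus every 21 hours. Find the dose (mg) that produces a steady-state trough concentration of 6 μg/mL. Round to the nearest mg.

τ/t½ = 21/18 ≈ 1.1667, so f = (1/2)^(21/18) ≈ 0.445449.
Cmin,ss = (D/Vd)·f/(1−f), so D = Cmin,ss·Vd·(1−f)/f.
D = 6 × 270 × (1−f)/f ≈ 6 × 270 × 1.24493 ≈ 2016.79 mg.

2017 mg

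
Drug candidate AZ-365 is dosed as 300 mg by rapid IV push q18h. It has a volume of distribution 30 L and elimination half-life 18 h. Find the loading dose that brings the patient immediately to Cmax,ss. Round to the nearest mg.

f = (1/2)^(18/18) ≈ 0.500000; accumulation ratio R = 1/(1−f) ≈ 2.00000.
Loading dose to hit Cmax,ss on first dose: D_load = D_maint·R ≈ 300 × 2.00000 ≈ 600.00 mg.

600 mg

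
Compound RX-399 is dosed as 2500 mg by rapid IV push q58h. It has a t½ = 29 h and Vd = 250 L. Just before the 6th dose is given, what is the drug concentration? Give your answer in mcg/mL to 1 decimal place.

3.3 mcg/mL

f = (1/2)^(τ/t½) = (1/2)^(58/29) ≈ 0.2500.
C₀ = D/Vd = 2500/250 ≈ 10.000 mcg/mL.
Before the 6th dose, 5 doses have been given. Superposition: Cmin = C₀·(f + f² + … + f^5).
≈ 10.000 × (0.2500 + 0.0625 + 0.0156 + 0.0039 + 0.0010) ≈ 10.000 × 0.3330 ≈ 3.330 mcg/mL.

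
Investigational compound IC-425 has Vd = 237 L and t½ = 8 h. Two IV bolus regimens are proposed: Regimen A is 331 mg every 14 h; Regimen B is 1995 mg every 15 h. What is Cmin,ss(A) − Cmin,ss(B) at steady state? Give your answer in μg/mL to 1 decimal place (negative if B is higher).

Regimen A: f = (1/2)^(14/8) ≈ 0.2973; Cmin,ss = (331/237)·f/(1−f) ≈ 0.591 μg/mL.
Regimen B: f = (1/2)^(15/8) ≈ 0.2726; Cmin,ss = (1995/237)·f/(1−f) ≈ 3.155 μg/mL.
Difference ≈ 0.591 − 3.155 ≈ -2.564 μg/mL.

-2.6 μg/mL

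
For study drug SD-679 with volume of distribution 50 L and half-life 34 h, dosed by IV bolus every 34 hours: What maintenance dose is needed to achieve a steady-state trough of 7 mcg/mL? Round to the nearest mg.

τ/t½ = 34/34 ≈ 1, so f = (1/2)^(34/34) ≈ 0.500000.
Cmin,ss = (D/Vd)·f/(1−f), so D = Cmin,ss·Vd·(1−f)/f.
D = 7 × 50 × (1−f)/f ≈ 7 × 50 × 1.00000 ≈ 350.00 mg.

350 mg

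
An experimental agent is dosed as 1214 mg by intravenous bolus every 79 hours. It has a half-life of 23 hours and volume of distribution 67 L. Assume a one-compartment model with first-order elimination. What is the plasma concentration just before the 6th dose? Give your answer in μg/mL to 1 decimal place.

1.8 μg/mL

f = (1/2)^(τ/t½) = (1/2)^(79/23) ≈ 0.0925.
C₀ = D/Vd = 1214/67 ≈ 18.119 μg/mL.
Before the 6th dose, 5 doses have been given. Superposition: Cmin = C₀·(f + f² + … + f^5).
≈ 18.119 × (0.0925 + 0.0086 + 0.0008 + 0.0001 + 0.0000) ≈ 18.119 × 0.1020 ≈ 1.848 μg/mL.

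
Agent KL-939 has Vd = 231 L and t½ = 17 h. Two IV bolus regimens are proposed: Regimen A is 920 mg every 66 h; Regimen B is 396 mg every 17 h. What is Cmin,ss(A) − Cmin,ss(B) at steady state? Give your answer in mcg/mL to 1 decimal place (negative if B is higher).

-1.4 mcg/mL

Regimen A: f = (1/2)^(66/17) ≈ 0.0678; Cmin,ss = (920/231)·f/(1−f) ≈ 0.290 mcg/mL.
Regimen B: f = (1/2)^(17/17) ≈ 0.5000; Cmin,ss = (396/231)·f/(1−f) ≈ 1.714 mcg/mL.
Difference ≈ 0.290 − 1.714 ≈ -1.424 mcg/mL.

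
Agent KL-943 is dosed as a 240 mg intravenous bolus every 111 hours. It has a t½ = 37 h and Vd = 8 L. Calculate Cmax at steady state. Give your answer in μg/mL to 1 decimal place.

τ = 111 h = 3 half-lives, so f = (1/2)^3 = 0.125.
At steady state, R = 1/(1 − 0.125) = 8/7.
Single-dose peak C₀ = D/Vd = 240/8 = 30 μg/mL.
Steady-state peak Cmax,ss = C₀·R = 30 × 8/7 ≈ 34.286 μg/mL.

34.3 μg/mL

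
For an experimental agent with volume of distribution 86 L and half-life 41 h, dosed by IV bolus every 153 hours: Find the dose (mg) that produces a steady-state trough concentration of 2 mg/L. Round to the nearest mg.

2113 mg

τ/t½ = 153/41 ≈ 3.7317, so f = (1/2)^(153/41) ≈ 0.075274.
Cmin,ss = (D/Vd)·f/(1−f), so D = Cmin,ss·Vd·(1−f)/f.
D = 2 × 86 × (1−f)/f ≈ 2 × 86 × 12.28480 ≈ 2112.99 mg.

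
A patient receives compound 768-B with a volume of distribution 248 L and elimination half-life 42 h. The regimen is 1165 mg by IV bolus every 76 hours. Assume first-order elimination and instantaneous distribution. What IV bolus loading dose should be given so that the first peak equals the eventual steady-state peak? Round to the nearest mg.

1630 mg

f = (1/2)^(76/42) ≈ 0.285285; accumulation ratio R = 1/(1−f) ≈ 1.39916.
Loading dose to hit Cmax,ss on first dose: D_load = D_maint·R ≈ 1165 × 1.39916 ≈ 1630.02 mg.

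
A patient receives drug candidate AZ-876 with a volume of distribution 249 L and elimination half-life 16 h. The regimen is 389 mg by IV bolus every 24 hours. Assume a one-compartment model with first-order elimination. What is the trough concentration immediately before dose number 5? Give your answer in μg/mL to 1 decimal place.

0.8 μg/mL

f = (1/2)^(τ/t½) = (1/2)^(24/16) ≈ 0.3536.
C₀ = D/Vd = 389/249 ≈ 1.562 μg/mL.
Before the 5th dose, 4 doses have been given. Superposition: Cmin = C₀·(f + f² + … + f^4).
≈ 1.562 × (0.3536 + 0.1250 + 0.0442 + 0.0156) ≈ 1.562 × 0.5384 ≈ 0.841 μg/mL.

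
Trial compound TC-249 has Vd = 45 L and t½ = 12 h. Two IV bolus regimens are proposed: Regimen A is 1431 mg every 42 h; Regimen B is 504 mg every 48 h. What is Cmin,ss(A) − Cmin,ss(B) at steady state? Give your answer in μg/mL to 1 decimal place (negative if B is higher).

2.3 μg/mL

Regimen A: f = (1/2)^(42/12) ≈ 0.0884; Cmin,ss = (1431/45)·f/(1−f) ≈ 3.084 μg/mL.
Regimen B: f = (1/2)^(48/12) ≈ 0.0625; Cmin,ss = (504/45)·f/(1−f) ≈ 0.747 μg/mL.
Difference ≈ 3.084 − 0.747 ≈ 2.337 μg/mL.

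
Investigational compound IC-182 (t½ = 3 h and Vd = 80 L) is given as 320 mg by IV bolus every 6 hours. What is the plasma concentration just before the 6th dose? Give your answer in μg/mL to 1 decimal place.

1.3 μg/mL

f = (1/2)^(τ/t½) = (1/2)^(6/3) ≈ 0.2500.
C₀ = D/Vd = 320/80 ≈ 4.000 μg/mL.
Before the 6th dose, 5 doses have been given. Superposition: Cmin = C₀·(f + f² + … + f^5).
≈ 4.000 × (0.2500 + 0.0625 + 0.0156 + 0.0039 + 0.0010) ≈ 4.000 × 0.3330 ≈ 1.332 μg/mL.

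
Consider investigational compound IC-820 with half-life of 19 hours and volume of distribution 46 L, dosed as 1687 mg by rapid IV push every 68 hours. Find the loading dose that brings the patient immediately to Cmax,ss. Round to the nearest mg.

f = (1/2)^(68/19) ≈ 0.083682; accumulation ratio R = 1/(1−f) ≈ 1.09132.
Loading dose to hit Cmax,ss on first dose: D_load = D_maint·R ≈ 1687 × 1.09132 ≈ 1841.06 mg.

1841 mg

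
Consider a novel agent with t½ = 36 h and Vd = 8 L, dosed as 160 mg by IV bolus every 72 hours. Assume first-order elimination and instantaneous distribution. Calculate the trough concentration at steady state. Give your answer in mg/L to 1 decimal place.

The dosing interval is 2 half-lives, so f = 2^(−2) = 0.25.
Accumulation ratio R = 1/(1 − f) = 1/0.75 = 4/3.
Single-dose peak C₀ = D/Vd = 160/8 = 20 mg/L.
Steady-state peak Cmax,ss = C₀·R = 20 × 4/3 ≈ 26.667 mg/L.
Steady-state trough Cmin,ss = Cmax,ss·f ≈ 26.667 × 0.25 ≈ 6.667 mg/L.

6.7 mg/L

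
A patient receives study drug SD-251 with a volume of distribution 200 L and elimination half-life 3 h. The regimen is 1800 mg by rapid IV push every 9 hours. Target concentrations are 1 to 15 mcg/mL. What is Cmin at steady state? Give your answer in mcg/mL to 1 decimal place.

τ = 9 h = 3 half-lives, so f = (1/2)^3 = 0.125.
Accumulation ratio R = 1/(1 − f) = 1/0.875 = 8/7.
Single-dose peak C₀ = D/Vd = 1800/200 = 9 mcg/mL.
Steady-state peak Cmax,ss = C₀·R = 9 × 8/7 ≈ 10.286 mcg/mL.
Steady-state trough Cmin,ss = Cmax,ss·f ≈ 10.286 × 0.125 ≈ 1.286 mcg/mL.
Trough 1.3 mcg/mL vs MEC 1 mcg/mL: adequate.

1.3 mcg/mL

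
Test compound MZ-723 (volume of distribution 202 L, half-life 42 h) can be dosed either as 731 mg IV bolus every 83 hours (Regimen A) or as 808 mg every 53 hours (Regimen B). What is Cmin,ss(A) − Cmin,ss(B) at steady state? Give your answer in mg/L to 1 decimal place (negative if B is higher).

Regimen A: f = (1/2)^(83/42) ≈ 0.2542; Cmin,ss = (731/202)·f/(1−f) ≈ 1.233 mg/L.
Regimen B: f = (1/2)^(53/42) ≈ 0.4170; Cmin,ss = (808/202)·f/(1−f) ≈ 2.861 mg/L.
Difference ≈ 1.233 − 2.861 ≈ -1.628 mg/L.

-1.6 mg/L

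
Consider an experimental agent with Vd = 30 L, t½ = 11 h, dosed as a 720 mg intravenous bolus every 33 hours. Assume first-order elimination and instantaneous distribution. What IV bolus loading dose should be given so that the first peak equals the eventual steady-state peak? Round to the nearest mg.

823 mg

f = (1/2)^(33/11) ≈ 0.125000; accumulation ratio R = 1/(1−f) ≈ 1.14286.
Loading dose to hit Cmax,ss on first dose: D_load = D_maint·R ≈ 720 × 1.14286 ≈ 822.86 mg.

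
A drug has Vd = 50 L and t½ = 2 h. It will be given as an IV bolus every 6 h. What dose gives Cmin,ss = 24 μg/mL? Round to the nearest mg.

8400 mg

τ/t½ = 6/2 ≈ 3, so f = (1/2)^(6/2) ≈ 0.125000.
Cmin,ss = (D/Vd)·f/(1−f), so D = Cmin,ss·Vd·(1−f)/f.
D = 24 × 50 × (1−f)/f ≈ 24 × 50 × 7.00000 ≈ 8400.00 mg.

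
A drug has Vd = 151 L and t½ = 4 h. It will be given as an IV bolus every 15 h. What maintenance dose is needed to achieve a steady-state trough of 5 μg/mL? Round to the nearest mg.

τ/t½ = 15/4 ≈ 3.75, so f = (1/2)^(15/4) ≈ 0.074325.
Cmin,ss = (D/Vd)·f/(1−f), so D = Cmin,ss·Vd·(1−f)/f.
D = 5 × 151 × (1−f)/f ≈ 5 × 151 × 12.45442 ≈ 9403.09 mg.

9403 mg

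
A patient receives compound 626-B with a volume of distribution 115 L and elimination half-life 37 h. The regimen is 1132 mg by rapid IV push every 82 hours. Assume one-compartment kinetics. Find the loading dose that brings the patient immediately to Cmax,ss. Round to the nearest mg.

f = (1/2)^(82/37) ≈ 0.215205; accumulation ratio R = 1/(1−f) ≈ 1.27422.
Loading dose to hit Cmax,ss on first dose: D_load = D_maint·R ≈ 1132 × 1.27422 ≈ 1442.42 mg.

1442 mg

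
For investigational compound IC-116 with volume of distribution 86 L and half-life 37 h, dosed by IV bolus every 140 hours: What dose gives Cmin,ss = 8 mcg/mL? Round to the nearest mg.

8788 mg

τ/t½ = 140/37 ≈ 3.7838, so f = (1/2)^(140/37) ≈ 0.072605.
Cmin,ss = (D/Vd)·f/(1−f), so D = Cmin,ss·Vd·(1−f)/f.
D = 8 × 86 × (1−f)/f ≈ 8 × 86 × 12.77316 ≈ 8787.93 mg.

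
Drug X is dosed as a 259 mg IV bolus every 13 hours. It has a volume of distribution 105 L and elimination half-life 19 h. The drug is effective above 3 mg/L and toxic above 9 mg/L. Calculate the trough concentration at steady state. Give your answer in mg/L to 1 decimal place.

4.1 mg/L

τ/t½ = 13/19 ≈ 0.68421, so fraction remaining f = (1/2)^(13/19) ≈ 0.6223.
Each bolus raises the concentration by D/Vd = 259/105 ≈ 2.467 mg/L.
Steady-state trough Cmin,ss = C₀·f/(1−f) ≈ 2.467 × 0.6223/0.3777 ≈ 4.065 mg/L.
Trough 4.1 mg/L vs MEC 3 mg/L: adequate.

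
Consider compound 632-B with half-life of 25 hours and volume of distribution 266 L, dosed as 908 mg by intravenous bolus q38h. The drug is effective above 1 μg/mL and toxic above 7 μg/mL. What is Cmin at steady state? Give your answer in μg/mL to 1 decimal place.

k = ln2/t½ = ln2/25 ≈ 0.027726 h⁻¹; fraction remaining f = e^(−kτ) = e^(−0.027726×38) ≈ 0.3487.
Accumulation ratio R = 1/(1 − f) ≈ 1/0.6513 ≈ 1.5354.
Each bolus raises the concentration by D/Vd = 908/266 ≈ 3.414 μg/mL.
Cmax,ss = C₀/(1 − f) ≈ 3.414/0.6513 ≈ 5.242 μg/mL.
One interval later, Cmin,ss = Cmax,ss·e^(−kτ) ≈ 5.242 × 0.3487 ≈ 1.828 μg/mL.
Trough 1.8 μg/mL vs MEC 1 μg/mL: adequate.

1.8 μg/mL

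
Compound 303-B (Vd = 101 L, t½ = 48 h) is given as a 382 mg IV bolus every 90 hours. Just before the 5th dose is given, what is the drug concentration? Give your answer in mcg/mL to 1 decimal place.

f = (1/2)^(τ/t½) = (1/2)^(90/48) ≈ 0.2726.
C₀ = D/Vd = 382/101 ≈ 3.782 mcg/mL.
Before the 5th dose, 4 doses have been given. Superposition: Cmin = C₀·(f + f² + … + f^4).
≈ 3.782 × (0.2726 + 0.0743 + 0.0203 + 0.0055) ≈ 3.782 × 0.3727 ≈ 1.410 mcg/mL.

1.4 mcg/mL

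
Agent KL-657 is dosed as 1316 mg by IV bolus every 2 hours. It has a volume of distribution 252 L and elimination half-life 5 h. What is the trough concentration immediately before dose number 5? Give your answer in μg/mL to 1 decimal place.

f = (1/2)^(τ/t½) = (1/2)^(2/5) ≈ 0.7579.
C₀ = D/Vd = 1316/252 ≈ 5.222 μg/mL.
Before the 5th dose, 4 doses have been given. Superposition: Cmin = C₀·(f + f² + … + f^4).
≈ 5.222 × (0.7579 + 0.5744 + 0.4353 + 0.3299) ≈ 5.222 × 2.0975 ≈ 10.953 μg/mL.

11.0 μg/mL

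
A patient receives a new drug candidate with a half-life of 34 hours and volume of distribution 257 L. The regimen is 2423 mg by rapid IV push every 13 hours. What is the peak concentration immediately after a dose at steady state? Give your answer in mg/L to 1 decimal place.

τ/t½ = 13/34 ≈ 0.38235, so fraction remaining f = (1/2)^(13/34) ≈ 0.7672.
At steady state, accumulation factor R = 1/(1 − e^(−kτ)) ≈ 4.2955.
Single-dose peak C₀ = D/Vd = 2423/257 ≈ 9.428 mg/L.
Steady-state peak Cmax,ss = C₀·R ≈ 9.428 × 4.2955 ≈ 40.498 mg/L.

40.5 mg/L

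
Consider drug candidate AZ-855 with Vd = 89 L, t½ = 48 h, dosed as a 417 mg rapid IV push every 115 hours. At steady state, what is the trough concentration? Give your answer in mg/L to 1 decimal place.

k = ln2/t½ = ln2/48 ≈ 0.014441 h⁻¹; fraction remaining f = e^(−kτ) = e^(−0.014441×115) ≈ 0.1900.
Each bolus raises the concentration by D/Vd = 417/89 ≈ 4.685 mg/L.
Steady-state trough Cmin,ss = C₀·f/(1−f) ≈ 4.685 × 0.1900/0.8100 ≈ 1.099 mg/L.

1.1 mg/L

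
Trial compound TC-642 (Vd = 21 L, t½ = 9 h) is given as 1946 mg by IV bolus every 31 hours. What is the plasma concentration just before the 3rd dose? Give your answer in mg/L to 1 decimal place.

f = (1/2)^(τ/t½) = (1/2)^(31/9) ≈ 0.0919.
C₀ = D/Vd = 1946/21 ≈ 92.667 mg/L.
Before the 3rd dose, 2 doses have been given. Superposition: Cmin = C₀·(f + f²).
≈ 92.667 × (0.0919 + 0.0084) ≈ 92.667 × 0.1003 ≈ 9.295 mg/L.

9.3 mg/L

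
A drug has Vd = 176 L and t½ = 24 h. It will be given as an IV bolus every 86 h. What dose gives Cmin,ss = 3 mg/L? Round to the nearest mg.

τ/t½ = 86/24 ≈ 3.5833, so f = (1/2)^(86/24) ≈ 0.083427.
Cmin,ss = (D/Vd)·f/(1−f), so D = Cmin,ss·Vd·(1−f)/f.
D = 3 × 176 × (1−f)/f ≈ 3 × 176 × 10.98653 ≈ 5800.89 mg.

5801 mg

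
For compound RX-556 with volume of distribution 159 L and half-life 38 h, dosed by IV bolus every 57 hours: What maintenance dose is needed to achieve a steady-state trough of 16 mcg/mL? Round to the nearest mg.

τ/t½ = 57/38 ≈ 1.5, so f = (1/2)^(57/38) ≈ 0.353553.
Cmin,ss = (D/Vd)·f/(1−f), so D = Cmin,ss·Vd·(1−f)/f.
D = 16 × 159 × (1−f)/f ≈ 16 × 159 × 1.82843 ≈ 4651.53 mg.

4652 mg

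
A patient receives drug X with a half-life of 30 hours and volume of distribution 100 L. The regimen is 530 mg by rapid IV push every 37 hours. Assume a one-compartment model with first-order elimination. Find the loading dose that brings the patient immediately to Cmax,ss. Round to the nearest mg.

922 mg

f = (1/2)^(37/30) ≈ 0.425334; accumulation ratio R = 1/(1−f) ≈ 1.74014.
Loading dose to hit Cmax,ss on first dose: D_load = D_maint·R ≈ 530 × 1.74014 ≈ 922.27 mg.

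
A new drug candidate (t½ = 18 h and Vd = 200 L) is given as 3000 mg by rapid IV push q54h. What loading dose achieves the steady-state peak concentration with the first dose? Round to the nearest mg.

f = (1/2)^(54/18) ≈ 0.125000; accumulation ratio R = 1/(1−f) ≈ 1.14286.
Loading dose to hit Cmax,ss on first dose: D_load = D_maint·R ≈ 3000 × 1.14286 ≈ 3428.58 mg.

3429 mg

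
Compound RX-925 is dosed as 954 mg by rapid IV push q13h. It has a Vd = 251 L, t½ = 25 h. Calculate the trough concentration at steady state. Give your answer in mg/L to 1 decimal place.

τ/t½ = 13/25 ≈ 0.52, so fraction remaining f = (1/2)^(13/25) ≈ 0.6974.
Accumulation ratio R = 1/(1 − f) ≈ 1/0.3026 ≈ 3.3047.
Single-dose peak C₀ = D/Vd = 954/251 ≈ 3.801 mg/L.
Steady-state peak Cmax,ss = C₀·R ≈ 3.801 × 3.3047 ≈ 12.561 mg/L.
One interval later, Cmin,ss = Cmax,ss·e^(−kτ) ≈ 12.561 × 0.6974 ≈ 8.760 mg/L.

8.8 mg/L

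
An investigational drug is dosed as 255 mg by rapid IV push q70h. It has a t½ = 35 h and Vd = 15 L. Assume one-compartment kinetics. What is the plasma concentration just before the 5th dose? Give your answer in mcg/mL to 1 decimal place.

f = (1/2)^(τ/t½) = (1/2)^(70/35) ≈ 0.2500.
C₀ = D/Vd = 255/15 ≈ 17.000 mcg/mL.
Before the 5th dose, 4 doses have been given. Superposition: Cmin = C₀·(f + f² + … + f^4).
≈ 17.000 × (0.2500 + 0.0625 + 0.0156 + 0.0039) ≈ 17.000 × 0.3320 ≈ 5.644 mcg/mL.

5.6 mcg/mL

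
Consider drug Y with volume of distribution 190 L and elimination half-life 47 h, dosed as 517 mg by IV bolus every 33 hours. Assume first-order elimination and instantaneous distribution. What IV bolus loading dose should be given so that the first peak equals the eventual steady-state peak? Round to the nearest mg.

f = (1/2)^(33/47) ≈ 0.614665; accumulation ratio R = 1/(1−f) ≈ 2.59514.
Loading dose to hit Cmax,ss on first dose: D_load = D_maint·R ≈ 517 × 2.59514 ≈ 1341.69 mg.

1342 mg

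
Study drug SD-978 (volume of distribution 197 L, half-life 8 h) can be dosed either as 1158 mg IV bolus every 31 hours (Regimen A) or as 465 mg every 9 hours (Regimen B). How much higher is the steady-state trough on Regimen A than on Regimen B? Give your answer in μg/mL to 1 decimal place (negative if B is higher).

-1.6 μg/mL

Regimen A: f = (1/2)^(31/8) ≈ 0.0682; Cmin,ss = (1158/197)·f/(1−f) ≈ 0.430 μg/mL.
Regimen B: f = (1/2)^(9/8) ≈ 0.4585; Cmin,ss = (465/197)·f/(1−f) ≈ 1.999 μg/mL.
Difference ≈ 0.430 − 1.999 ≈ -1.569 μg/mL.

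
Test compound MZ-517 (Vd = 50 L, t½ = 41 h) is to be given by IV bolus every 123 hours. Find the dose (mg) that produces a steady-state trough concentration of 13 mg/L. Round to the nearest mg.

τ/t½ = 123/41 ≈ 3, so f = (1/2)^(123/41) ≈ 0.125000.
Cmin,ss = (D/Vd)·f/(1−f), so D = Cmin,ss·Vd·(1−f)/f.
D = 13 × 50 × (1−f)/f ≈ 13 × 50 × 7.00000 ≈ 4550.00 mg.

4550 mg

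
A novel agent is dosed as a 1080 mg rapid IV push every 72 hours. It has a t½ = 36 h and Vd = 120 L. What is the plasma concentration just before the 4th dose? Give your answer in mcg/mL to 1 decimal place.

3.0 mcg/mL

f = (1/2)^(τ/t½) = (1/2)^(72/36) ≈ 0.2500.
C₀ = D/Vd = 1080/120 ≈ 9.000 mcg/mL.
Before the 4th dose, 3 doses have been given. Superposition: Cmin = C₀·(f + f² + … + f^3).
≈ 9.000 × (0.2500 + 0.0625 + 0.0156) ≈ 9.000 × 0.3281 ≈ 2.953 mcg/mL.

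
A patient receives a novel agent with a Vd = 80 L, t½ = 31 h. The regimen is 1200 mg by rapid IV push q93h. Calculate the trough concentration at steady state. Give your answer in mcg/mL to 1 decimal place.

τ = 93 h = 3 half-lives, so f = (1/2)^3 = 0.125.
Accumulation ratio R = 1/(1 − f) = 1/0.875 = 8/7.
Single-dose peak C₀ = D/Vd = 1200/80 = 15 mcg/mL.
Steady-state peak Cmax,ss = C₀·R = 15 × 8/7 ≈ 17.143 mcg/mL.
Steady-state trough Cmin,ss = Cmax,ss·f ≈ 17.143 × 0.125 ≈ 2.143 mcg/mL.

2.1 mcg/mL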